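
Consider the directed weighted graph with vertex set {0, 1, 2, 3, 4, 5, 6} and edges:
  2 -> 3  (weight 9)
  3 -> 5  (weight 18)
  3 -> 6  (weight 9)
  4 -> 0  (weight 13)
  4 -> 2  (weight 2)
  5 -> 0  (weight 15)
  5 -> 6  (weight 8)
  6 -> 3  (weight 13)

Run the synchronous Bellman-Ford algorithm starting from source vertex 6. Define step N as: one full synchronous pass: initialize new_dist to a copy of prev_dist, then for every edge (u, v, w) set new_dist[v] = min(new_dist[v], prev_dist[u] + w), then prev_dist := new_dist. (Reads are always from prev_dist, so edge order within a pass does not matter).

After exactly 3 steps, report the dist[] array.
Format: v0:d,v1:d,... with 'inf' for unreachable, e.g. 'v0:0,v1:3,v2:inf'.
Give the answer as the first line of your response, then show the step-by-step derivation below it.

v0:46,v1:inf,v2:inf,v3:13,v4:inf,v5:31,v6:0

step 1: dist = v0:inf,v1:inf,v2:inf,v3:13,v4:inf,v5:inf,v6:0
step 2: dist = v0:inf,v1:inf,v2:inf,v3:13,v4:inf,v5:31,v6:0
step 3: dist = v0:46,v1:inf,v2:inf,v3:13,v4:inf,v5:31,v6:0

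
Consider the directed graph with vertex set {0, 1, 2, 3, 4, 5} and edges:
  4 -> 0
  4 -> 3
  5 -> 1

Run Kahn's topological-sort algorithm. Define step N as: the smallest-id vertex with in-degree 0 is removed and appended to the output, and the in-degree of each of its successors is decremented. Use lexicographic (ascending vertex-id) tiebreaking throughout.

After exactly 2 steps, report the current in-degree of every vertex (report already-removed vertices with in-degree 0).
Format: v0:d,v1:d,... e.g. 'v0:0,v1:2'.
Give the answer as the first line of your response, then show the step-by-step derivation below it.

v0:0,v1:1,v2:0,v3:0,v4:0,v5:0

step 1: output 2; order=[2]; indeg=(1,1,0,1,0,0)
step 2: output 4; order=[2,4]; indeg=(0,1,0,0,0,0)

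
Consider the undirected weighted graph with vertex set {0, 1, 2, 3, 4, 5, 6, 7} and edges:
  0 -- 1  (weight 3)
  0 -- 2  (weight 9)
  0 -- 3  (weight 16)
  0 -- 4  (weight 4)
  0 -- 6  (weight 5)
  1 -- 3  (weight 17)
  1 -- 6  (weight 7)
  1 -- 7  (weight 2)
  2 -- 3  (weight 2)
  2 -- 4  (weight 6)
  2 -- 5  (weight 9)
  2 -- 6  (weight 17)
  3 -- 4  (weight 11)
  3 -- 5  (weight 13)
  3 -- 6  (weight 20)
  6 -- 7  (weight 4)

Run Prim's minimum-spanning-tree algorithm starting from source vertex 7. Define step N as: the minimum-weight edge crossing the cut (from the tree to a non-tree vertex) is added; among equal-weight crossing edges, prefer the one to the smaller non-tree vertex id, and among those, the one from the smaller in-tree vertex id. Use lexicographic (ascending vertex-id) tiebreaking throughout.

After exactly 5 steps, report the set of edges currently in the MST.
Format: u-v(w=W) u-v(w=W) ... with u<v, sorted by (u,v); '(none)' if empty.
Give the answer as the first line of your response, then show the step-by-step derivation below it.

0-1(w=3) 0-4(w=4) 1-7(w=2) 2-4(w=6) 6-7(w=4)

step 1: add edge 1-7 (w=2); MST = {1-7(w=2)}
step 2: add edge 0-1 (w=3); MST = {0-1(w=3) 1-7(w=2)}
step 3: add edge 0-4 (w=4); MST = {0-1(w=3) 0-4(w=4) 1-7(w=2)}
step 4: add edge 6-7 (w=4); MST = {0-1(w=3) 0-4(w=4) 1-7(w=2) 6-7(w=4)}
step 5: add edge 2-4 (w=6); MST = {0-1(w=3) 0-4(w=4) 1-7(w=2) 2-4(w=6) 6-7(w=4)}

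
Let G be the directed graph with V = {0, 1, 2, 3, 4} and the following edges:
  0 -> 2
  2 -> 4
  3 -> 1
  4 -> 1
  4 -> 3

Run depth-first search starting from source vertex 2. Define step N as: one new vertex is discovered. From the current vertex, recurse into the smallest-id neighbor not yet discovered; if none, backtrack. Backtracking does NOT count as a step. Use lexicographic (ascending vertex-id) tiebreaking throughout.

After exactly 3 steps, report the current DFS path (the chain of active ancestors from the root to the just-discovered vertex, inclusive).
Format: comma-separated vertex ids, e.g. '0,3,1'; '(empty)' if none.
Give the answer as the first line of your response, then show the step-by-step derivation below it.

2,4,1

step 1: discover 2; path=2; order=2
step 2: discover 4; path=2>4; order=2,4
step 3: discover 1; path=2>4>1; order=2,4,1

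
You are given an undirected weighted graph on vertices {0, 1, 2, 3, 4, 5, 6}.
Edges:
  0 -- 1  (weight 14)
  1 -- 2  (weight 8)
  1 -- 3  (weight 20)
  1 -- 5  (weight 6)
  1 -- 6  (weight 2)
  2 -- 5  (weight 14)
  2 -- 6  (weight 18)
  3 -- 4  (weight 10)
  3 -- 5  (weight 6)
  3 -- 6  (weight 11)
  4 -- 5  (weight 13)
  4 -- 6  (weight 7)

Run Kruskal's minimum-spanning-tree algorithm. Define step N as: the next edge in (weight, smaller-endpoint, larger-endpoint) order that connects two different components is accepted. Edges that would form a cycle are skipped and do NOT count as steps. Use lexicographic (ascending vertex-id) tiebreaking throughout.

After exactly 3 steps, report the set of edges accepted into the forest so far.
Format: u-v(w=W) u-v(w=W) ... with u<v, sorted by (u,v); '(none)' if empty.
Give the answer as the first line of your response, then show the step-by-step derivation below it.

1-5(w=6) 1-6(w=2) 3-5(w=6)

step 1: add edge 1-6 (w=2); MST = {1-6(w=2)}
step 2: add edge 1-5 (w=6); MST = {1-5(w=6) 1-6(w=2)}
step 3: add edge 3-5 (w=6); MST = {1-5(w=6) 1-6(w=2) 3-5(w=6)}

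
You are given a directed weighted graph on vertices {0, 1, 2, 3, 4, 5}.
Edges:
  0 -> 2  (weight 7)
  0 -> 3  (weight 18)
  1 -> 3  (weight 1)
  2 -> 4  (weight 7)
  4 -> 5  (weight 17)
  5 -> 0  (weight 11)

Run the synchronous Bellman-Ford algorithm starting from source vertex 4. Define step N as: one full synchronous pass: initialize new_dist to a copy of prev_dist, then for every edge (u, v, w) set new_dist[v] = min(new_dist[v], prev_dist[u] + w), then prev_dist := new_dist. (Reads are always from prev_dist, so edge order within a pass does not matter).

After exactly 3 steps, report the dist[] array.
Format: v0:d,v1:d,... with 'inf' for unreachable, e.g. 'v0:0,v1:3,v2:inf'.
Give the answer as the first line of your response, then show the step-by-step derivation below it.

v0:28,v1:inf,v2:35,v3:46,v4:0,v5:17

step 1: dist = v0:inf,v1:inf,v2:inf,v3:inf,v4:0,v5:17
step 2: dist = v0:28,v1:inf,v2:inf,v3:inf,v4:0,v5:17
step 3: dist = v0:28,v1:inf,v2:35,v3:46,v4:0,v5:17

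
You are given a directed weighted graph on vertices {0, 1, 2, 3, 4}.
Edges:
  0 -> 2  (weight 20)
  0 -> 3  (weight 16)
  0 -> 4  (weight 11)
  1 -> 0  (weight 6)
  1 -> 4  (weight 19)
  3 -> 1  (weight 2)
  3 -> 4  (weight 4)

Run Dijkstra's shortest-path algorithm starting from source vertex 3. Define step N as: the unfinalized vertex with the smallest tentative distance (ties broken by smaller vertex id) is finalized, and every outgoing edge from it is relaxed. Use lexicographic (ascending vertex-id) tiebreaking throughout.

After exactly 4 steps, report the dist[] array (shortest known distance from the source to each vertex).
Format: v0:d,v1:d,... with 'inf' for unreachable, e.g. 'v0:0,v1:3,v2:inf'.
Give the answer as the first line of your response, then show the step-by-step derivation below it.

v0:8,v1:2,v2:28,v3:0,v4:4

step 1: dist = v0:inf,v1:2,v2:inf,v3:0,v4:4
step 2: dist = v0:8,v1:2,v2:inf,v3:0,v4:4
step 3: dist = v0:8,v1:2,v2:inf,v3:0,v4:4
step 4: dist = v0:8,v1:2,v2:28,v3:0,v4:4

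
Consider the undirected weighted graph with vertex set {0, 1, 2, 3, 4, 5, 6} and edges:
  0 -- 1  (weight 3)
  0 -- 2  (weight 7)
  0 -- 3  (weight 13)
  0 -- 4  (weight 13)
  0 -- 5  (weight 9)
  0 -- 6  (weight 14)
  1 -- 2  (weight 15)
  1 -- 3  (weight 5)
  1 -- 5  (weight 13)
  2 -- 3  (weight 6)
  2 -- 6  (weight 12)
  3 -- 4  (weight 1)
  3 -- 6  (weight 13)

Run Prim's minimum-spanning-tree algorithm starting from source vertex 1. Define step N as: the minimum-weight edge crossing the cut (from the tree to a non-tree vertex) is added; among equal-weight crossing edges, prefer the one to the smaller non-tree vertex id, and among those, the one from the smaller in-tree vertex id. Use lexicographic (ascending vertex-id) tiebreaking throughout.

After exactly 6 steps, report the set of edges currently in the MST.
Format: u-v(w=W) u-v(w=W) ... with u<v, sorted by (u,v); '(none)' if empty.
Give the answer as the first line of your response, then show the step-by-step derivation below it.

0-1(w=3) 0-5(w=9) 1-3(w=5) 2-3(w=6) 2-6(w=12) 3-4(w=1)

step 1: add edge 0-1 (w=3); MST = {0-1(w=3)}
step 2: add edge 1-3 (w=5); MST = {0-1(w=3) 1-3(w=5)}
step 3: add edge 3-4 (w=1); MST = {0-1(w=3) 1-3(w=5) 3-4(w=1)}
step 4: add edge 2-3 (w=6); MST = {0-1(w=3) 1-3(w=5) 2-3(w=6) 3-4(w=1)}
step 5: add edge 0-5 (w=9); MST = {0-1(w=3) 0-5(w=9) 1-3(w=5) 2-3(w=6) 3-4(w=1)}
step 6: add edge 2-6 (w=12); MST = {0-1(w=3) 0-5(w=9) 1-3(w=5) 2-3(w=6) 2-6(w=12) 3-4(w=1)}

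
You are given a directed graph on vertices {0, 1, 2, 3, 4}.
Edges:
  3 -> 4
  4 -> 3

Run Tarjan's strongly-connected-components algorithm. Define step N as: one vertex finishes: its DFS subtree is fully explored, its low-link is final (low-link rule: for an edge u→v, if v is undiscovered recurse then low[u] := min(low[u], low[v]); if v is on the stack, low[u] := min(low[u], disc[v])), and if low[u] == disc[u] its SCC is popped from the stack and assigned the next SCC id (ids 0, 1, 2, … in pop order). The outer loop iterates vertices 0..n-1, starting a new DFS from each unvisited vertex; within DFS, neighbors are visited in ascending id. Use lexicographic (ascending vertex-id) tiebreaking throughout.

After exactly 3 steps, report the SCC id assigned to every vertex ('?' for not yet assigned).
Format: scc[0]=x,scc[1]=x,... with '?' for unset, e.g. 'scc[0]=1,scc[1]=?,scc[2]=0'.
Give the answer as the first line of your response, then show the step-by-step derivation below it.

scc[0]=0,scc[1]=1,scc[2]=2,scc[3]=?,scc[4]=?

step 1: low=(low[0]=0,low[1]=?,low[2]=?,low[3]=?,low[4]=?); scc=(scc[0]=0,scc[1]=?,scc[2]=?,scc[3]=?,scc[4]=?)
step 2: low=(low[0]=0,low[1]=1,low[2]=?,low[3]=?,low[4]=?); scc=(scc[0]=0,scc[1]=1,scc[2]=?,scc[3]=?,scc[4]=?)
step 3: low=(low[0]=0,low[1]=1,low[2]=2,low[3]=?,low[4]=?); scc=(scc[0]=0,scc[1]=1,scc[2]=2,scc[3]=?,scc[4]=?)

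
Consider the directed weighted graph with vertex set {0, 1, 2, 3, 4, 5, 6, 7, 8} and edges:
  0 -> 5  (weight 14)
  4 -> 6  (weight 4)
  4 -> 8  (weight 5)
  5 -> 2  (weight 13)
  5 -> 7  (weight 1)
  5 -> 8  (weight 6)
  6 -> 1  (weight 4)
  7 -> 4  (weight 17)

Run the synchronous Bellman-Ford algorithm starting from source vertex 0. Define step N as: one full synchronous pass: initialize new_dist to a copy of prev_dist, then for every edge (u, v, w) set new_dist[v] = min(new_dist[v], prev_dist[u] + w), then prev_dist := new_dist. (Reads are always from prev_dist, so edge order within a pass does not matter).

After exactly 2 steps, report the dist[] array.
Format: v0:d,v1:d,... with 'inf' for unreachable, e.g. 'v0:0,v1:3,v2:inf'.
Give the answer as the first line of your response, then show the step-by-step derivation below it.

v0:0,v1:inf,v2:27,v3:inf,v4:inf,v5:14,v6:inf,v7:15,v8:20

step 1: dist = v0:0,v1:inf,v2:inf,v3:inf,v4:inf,v5:14,v6:inf,v7:inf,v8:inf
step 2: dist = v0:0,v1:inf,v2:27,v3:inf,v4:inf,v5:14,v6:inf,v7:15,v8:20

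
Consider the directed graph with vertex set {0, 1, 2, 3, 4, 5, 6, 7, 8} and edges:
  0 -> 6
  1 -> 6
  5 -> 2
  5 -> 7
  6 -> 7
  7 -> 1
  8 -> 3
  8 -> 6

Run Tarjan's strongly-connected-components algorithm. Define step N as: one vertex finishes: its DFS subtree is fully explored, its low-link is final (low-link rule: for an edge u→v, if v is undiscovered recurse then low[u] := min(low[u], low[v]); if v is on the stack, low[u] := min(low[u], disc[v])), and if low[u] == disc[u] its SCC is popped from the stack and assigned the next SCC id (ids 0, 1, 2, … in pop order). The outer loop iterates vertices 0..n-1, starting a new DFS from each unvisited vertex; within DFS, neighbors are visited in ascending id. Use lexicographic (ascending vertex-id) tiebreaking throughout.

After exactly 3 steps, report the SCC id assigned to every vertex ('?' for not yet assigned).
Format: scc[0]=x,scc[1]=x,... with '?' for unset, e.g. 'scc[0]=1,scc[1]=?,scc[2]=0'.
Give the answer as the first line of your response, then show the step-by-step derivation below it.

scc[0]=?,scc[1]=0,scc[2]=?,scc[3]=?,scc[4]=?,scc[5]=?,scc[6]=0,scc[7]=0,scc[8]=?

step 1: low=(low[0]=0,low[1]=1,low[2]=?,low[3]=?,low[4]=?,low[5]=?,low[6]=1,low[7]=2,low[8]=?); scc=(scc[0]=?,scc[1]=?,scc[2]=?,scc[3]=?,scc[4]=?,scc[5]=?,scc[6]=?,scc[7]=?,scc[8]=?)
step 2: low=(low[0]=0,low[1]=1,low[2]=?,low[3]=?,low[4]=?,low[5]=?,low[6]=1,low[7]=1,low[8]=?); scc=(scc[0]=?,scc[1]=?,scc[2]=?,scc[3]=?,scc[4]=?,scc[5]=?,scc[6]=?,scc[7]=?,scc[8]=?)
step 3: low=(low[0]=0,low[1]=1,low[2]=?,low[3]=?,low[4]=?,low[5]=?,low[6]=1,low[7]=1,low[8]=?); scc=(scc[0]=?,scc[1]=0,scc[2]=?,scc[3]=?,scc[4]=?,scc[5]=?,scc[6]=0,scc[7]=0,scc[8]=?)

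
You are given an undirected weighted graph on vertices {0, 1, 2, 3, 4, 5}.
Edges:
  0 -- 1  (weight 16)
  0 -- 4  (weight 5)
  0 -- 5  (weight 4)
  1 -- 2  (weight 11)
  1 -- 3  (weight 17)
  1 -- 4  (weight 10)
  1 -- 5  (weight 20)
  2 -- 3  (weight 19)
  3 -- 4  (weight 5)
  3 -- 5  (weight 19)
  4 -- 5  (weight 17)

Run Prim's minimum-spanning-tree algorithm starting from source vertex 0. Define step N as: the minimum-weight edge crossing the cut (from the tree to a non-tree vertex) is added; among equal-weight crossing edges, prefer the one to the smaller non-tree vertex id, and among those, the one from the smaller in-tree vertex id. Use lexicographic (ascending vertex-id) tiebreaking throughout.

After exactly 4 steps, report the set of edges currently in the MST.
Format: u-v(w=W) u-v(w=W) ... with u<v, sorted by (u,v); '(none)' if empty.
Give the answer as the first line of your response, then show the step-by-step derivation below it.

0-4(w=5) 0-5(w=4) 1-4(w=10) 3-4(w=5)

step 1: add edge 0-5 (w=4); MST = {0-5(w=4)}
step 2: add edge 0-4 (w=5); MST = {0-4(w=5) 0-5(w=4)}
step 3: add edge 3-4 (w=5); MST = {0-4(w=5) 0-5(w=4) 3-4(w=5)}
step 4: add edge 1-4 (w=10); MST = {0-4(w=5) 0-5(w=4) 1-4(w=10) 3-4(w=5)}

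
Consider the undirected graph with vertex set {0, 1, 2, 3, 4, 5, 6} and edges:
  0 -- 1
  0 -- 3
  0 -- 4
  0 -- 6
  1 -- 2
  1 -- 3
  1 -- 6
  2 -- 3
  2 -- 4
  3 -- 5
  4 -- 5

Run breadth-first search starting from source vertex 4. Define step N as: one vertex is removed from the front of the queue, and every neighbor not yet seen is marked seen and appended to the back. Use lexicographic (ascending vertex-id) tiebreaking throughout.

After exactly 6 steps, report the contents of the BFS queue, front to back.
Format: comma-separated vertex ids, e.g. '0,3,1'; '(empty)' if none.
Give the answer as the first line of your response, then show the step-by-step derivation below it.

6

step 1: dequeue 4; queue=[0,2,5]; order=4
step 2: dequeue 0; queue=[2,5,1,3,6]; order=4,0
step 3: dequeue 2; queue=[5,1,3,6]; order=4,0,2
step 4: dequeue 5; queue=[1,3,6]; order=4,0,2,5
step 5: dequeue 1; queue=[3,6]; order=4,0,2,5,1
step 6: dequeue 3; queue=[6]; order=4,0,2,5,1,3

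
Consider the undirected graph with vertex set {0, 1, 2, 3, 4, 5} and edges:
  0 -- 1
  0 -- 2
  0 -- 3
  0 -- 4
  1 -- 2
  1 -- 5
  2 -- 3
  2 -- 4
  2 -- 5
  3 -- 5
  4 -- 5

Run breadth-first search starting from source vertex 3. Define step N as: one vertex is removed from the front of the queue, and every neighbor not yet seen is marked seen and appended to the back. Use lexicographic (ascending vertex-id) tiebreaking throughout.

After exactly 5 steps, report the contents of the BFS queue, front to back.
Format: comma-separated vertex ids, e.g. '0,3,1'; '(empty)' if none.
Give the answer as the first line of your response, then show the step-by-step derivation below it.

4

step 1: dequeue 3; queue=[0,2,5]; order=3
step 2: dequeue 0; queue=[2,5,1,4]; order=3,0
step 3: dequeue 2; queue=[5,1,4]; order=3,0,2
step 4: dequeue 5; queue=[1,4]; order=3,0,2,5
step 5: dequeue 1; queue=[4]; order=3,0,2,5,1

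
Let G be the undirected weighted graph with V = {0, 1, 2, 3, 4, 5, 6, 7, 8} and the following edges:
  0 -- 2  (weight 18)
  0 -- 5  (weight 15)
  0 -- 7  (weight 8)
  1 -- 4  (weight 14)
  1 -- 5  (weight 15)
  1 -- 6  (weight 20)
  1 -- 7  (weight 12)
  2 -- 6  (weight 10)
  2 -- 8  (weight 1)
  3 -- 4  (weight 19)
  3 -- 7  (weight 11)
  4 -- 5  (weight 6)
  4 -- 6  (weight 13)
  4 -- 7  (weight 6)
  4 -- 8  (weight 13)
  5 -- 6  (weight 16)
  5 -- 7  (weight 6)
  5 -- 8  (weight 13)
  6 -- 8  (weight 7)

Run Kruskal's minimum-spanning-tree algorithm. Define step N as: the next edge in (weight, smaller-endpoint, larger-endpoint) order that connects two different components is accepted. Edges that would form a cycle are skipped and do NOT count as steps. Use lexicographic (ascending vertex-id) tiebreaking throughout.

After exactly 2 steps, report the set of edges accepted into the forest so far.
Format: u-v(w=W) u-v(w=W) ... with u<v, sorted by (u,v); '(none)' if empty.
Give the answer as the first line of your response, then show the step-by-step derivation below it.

2-8(w=1) 4-5(w=6)

step 1: add edge 2-8 (w=1); MST = {2-8(w=1)}
step 2: add edge 4-5 (w=6); MST = {2-8(w=1) 4-5(w=6)}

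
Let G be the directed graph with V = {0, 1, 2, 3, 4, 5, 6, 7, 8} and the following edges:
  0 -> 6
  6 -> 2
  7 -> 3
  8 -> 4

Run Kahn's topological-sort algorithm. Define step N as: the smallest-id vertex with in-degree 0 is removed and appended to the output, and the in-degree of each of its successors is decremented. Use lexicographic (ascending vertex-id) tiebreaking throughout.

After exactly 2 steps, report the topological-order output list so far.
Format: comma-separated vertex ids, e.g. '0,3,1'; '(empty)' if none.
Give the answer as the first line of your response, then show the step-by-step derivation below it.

0,1

step 1: output 0; order=[0]; indeg=(0,0,1,1,1,0,0,0,0)
step 2: output 1; order=[0,1]; indeg=(0,0,1,1,1,0,0,0,0)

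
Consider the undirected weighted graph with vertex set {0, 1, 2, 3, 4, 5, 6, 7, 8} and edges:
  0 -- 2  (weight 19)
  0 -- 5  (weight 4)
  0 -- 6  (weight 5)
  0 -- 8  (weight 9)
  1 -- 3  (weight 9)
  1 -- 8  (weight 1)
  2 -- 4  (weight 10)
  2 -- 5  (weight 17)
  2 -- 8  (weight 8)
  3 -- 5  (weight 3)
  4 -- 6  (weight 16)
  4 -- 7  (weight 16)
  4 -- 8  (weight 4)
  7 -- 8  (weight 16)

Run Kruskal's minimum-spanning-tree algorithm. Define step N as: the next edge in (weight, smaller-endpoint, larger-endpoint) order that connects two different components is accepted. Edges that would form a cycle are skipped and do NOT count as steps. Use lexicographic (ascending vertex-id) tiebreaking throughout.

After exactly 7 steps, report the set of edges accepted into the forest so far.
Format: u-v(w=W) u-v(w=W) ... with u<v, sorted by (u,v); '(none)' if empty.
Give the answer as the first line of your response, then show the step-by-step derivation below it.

0-5(w=4) 0-6(w=5) 0-8(w=9) 1-8(w=1) 2-8(w=8) 3-5(w=3) 4-8(w=4)

step 1: add edge 1-8 (w=1); MST = {1-8(w=1)}
step 2: add edge 3-5 (w=3); MST = {1-8(w=1) 3-5(w=3)}
step 3: add edge 0-5 (w=4); MST = {0-5(w=4) 1-8(w=1) 3-5(w=3)}
step 4: add edge 4-8 (w=4); MST = {0-5(w=4) 1-8(w=1) 3-5(w=3) 4-8(w=4)}
step 5: add edge 0-6 (w=5); MST = {0-5(w=4) 0-6(w=5) 1-8(w=1) 3-5(w=3) 4-8(w=4)}
step 6: add edge 2-8 (w=8); MST = {0-5(w=4) 0-6(w=5) 1-8(w=1) 2-8(w=8) 3-5(w=3) 4-8(w=4)}
step 7: add edge 0-8 (w=9); MST = {0-5(w=4) 0-6(w=5) 0-8(w=9) 1-8(w=1) 2-8(w=8) 3-5(w=3) 4-8(w=4)}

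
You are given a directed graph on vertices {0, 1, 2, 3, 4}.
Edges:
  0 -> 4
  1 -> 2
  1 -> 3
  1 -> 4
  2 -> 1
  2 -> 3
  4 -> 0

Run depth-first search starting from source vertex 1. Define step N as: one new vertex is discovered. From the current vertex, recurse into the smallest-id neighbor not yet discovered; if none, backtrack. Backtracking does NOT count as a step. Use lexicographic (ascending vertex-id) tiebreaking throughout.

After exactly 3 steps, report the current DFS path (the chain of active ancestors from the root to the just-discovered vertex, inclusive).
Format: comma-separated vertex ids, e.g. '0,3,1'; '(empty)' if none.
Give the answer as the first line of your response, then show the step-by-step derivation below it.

1,2,3

step 1: discover 1; path=1; order=1
step 2: discover 2; path=1>2; order=1,2
step 3: discover 3; path=1>2>3; order=1,2,3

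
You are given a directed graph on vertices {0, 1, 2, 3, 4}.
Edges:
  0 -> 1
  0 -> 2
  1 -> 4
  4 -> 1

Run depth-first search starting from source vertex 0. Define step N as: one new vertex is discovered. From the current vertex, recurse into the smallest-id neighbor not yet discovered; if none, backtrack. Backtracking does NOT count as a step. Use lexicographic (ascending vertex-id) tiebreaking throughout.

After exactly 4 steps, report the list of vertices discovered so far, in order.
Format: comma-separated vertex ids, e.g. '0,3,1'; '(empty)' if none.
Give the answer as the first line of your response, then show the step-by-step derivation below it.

0,1,4,2

step 1: discover 0; path=0; order=0
step 2: discover 1; path=0>1; order=0,1
step 3: discover 4; path=0>1>4; order=0,1,4
step 4: discover 2; path=0>2; order=0,1,4,2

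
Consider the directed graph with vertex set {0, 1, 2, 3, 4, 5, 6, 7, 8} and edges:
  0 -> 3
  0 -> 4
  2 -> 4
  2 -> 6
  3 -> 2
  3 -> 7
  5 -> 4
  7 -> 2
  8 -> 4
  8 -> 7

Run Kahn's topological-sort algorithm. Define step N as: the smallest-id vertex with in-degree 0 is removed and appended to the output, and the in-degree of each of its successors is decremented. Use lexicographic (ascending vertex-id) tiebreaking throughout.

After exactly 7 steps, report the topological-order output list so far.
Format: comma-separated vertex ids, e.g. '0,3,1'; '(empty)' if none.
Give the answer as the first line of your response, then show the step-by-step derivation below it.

0,1,3,5,8,7,2

step 1: output 0; order=[0]; indeg=(0,0,2,0,3,0,1,2,0)
step 2: output 1; order=[0,1]; indeg=(0,0,2,0,3,0,1,2,0)
step 3: output 3; order=[0,1,3]; indeg=(0,0,1,0,3,0,1,1,0)
step 4: output 5; order=[0,1,3,5]; indeg=(0,0,1,0,2,0,1,1,0)
step 5: output 8; order=[0,1,3,5,8]; indeg=(0,0,1,0,1,0,1,0,0)
step 6: output 7; order=[0,1,3,5,8,7]; indeg=(0,0,0,0,1,0,1,0,0)
step 7: output 2; order=[0,1,3,5,8,7,2]; indeg=(0,0,0,0,0,0,0,0,0)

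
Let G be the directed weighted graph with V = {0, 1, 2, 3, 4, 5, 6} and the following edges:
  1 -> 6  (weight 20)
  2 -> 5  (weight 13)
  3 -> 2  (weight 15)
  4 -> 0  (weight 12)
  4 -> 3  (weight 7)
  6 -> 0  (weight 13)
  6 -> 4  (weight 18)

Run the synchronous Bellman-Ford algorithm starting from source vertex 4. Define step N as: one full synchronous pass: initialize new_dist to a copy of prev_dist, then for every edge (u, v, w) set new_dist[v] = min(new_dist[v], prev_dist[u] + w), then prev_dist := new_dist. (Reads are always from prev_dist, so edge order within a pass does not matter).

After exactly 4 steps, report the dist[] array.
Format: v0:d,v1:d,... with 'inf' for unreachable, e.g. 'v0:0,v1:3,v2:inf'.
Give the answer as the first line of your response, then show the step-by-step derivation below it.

v0:12,v1:inf,v2:22,v3:7,v4:0,v5:35,v6:inf

step 1: dist = v0:12,v1:inf,v2:inf,v3:7,v4:0,v5:inf,v6:inf
step 2: dist = v0:12,v1:inf,v2:22,v3:7,v4:0,v5:inf,v6:inf
step 3: dist = v0:12,v1:inf,v2:22,v3:7,v4:0,v5:35,v6:inf
step 4: dist = v0:12,v1:inf,v2:22,v3:7,v4:0,v5:35,v6:inf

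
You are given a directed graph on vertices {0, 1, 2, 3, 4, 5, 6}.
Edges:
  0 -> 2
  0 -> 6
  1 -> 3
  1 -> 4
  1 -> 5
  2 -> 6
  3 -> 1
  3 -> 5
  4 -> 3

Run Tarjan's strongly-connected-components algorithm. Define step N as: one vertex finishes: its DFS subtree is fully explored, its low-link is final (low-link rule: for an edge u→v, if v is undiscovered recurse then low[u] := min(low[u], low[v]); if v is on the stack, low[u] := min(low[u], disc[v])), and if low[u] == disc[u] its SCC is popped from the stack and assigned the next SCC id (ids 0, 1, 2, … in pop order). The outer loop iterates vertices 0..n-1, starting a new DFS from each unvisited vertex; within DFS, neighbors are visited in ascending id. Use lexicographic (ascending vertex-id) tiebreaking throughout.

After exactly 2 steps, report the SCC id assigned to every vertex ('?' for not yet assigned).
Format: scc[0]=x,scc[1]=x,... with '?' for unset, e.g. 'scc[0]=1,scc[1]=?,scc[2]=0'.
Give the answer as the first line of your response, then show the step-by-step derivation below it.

scc[0]=?,scc[1]=?,scc[2]=1,scc[3]=?,scc[4]=?,scc[5]=?,scc[6]=0

step 1: low=(low[0]=0,low[1]=?,low[2]=1,low[3]=?,low[4]=?,low[5]=?,low[6]=2); scc=(scc[0]=?,scc[1]=?,scc[2]=?,scc[3]=?,scc[4]=?,scc[5]=?,scc[6]=0)
step 2: low=(low[0]=0,low[1]=?,low[2]=1,low[3]=?,low[4]=?,low[5]=?,low[6]=2); scc=(scc[0]=?,scc[1]=?,scc[2]=1,scc[3]=?,scc[4]=?,scc[5]=?,scc[6]=0)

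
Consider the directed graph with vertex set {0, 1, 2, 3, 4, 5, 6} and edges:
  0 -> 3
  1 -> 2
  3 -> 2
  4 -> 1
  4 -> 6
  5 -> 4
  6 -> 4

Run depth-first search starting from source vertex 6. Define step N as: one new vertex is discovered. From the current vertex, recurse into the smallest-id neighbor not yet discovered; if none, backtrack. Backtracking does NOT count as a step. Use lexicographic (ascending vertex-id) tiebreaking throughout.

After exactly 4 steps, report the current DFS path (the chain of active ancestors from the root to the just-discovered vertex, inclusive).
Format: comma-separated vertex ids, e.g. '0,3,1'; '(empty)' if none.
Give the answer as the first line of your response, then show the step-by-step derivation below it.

6,4,1,2

step 1: discover 6; path=6; order=6
step 2: discover 4; path=6>4; order=6,4
step 3: discover 1; path=6>4>1; order=6,4,1
step 4: discover 2; path=6>4>1>2; order=6,4,1,2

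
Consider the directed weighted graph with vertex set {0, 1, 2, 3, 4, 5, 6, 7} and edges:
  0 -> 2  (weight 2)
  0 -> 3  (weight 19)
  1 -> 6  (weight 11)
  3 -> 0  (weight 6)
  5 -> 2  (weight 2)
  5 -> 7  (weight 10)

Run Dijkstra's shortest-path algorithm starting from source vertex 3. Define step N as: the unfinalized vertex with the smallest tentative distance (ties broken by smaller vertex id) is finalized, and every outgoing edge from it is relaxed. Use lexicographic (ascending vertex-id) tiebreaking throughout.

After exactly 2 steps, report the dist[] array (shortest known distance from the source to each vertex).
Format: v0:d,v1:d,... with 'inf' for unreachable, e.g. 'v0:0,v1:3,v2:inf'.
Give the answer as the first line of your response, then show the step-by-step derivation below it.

v0:6,v1:inf,v2:8,v3:0,v4:inf,v5:inf,v6:inf,v7:inf

step 1: dist = v0:6,v1:inf,v2:inf,v3:0,v4:inf,v5:inf,v6:inf,v7:inf
step 2: dist = v0:6,v1:inf,v2:8,v3:0,v4:inf,v5:inf,v6:inf,v7:inf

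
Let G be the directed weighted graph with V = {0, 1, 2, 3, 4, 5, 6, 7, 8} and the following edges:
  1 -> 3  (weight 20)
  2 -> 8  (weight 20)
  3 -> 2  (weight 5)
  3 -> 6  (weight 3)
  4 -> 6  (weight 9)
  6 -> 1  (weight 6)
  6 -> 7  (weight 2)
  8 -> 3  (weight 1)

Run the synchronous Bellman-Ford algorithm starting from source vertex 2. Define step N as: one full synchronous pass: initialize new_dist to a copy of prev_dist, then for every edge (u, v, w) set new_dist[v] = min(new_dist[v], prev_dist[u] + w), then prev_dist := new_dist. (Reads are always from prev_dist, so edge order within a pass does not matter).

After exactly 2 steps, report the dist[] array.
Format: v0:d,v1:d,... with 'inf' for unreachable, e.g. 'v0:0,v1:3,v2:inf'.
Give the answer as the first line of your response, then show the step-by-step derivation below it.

v0:inf,v1:inf,v2:0,v3:21,v4:inf,v5:inf,v6:inf,v7:inf,v8:20

step 1: dist = v0:inf,v1:inf,v2:0,v3:inf,v4:inf,v5:inf,v6:inf,v7:inf,v8:20
step 2: dist = v0:inf,v1:inf,v2:0,v3:21,v4:inf,v5:inf,v6:inf,v7:inf,v8:20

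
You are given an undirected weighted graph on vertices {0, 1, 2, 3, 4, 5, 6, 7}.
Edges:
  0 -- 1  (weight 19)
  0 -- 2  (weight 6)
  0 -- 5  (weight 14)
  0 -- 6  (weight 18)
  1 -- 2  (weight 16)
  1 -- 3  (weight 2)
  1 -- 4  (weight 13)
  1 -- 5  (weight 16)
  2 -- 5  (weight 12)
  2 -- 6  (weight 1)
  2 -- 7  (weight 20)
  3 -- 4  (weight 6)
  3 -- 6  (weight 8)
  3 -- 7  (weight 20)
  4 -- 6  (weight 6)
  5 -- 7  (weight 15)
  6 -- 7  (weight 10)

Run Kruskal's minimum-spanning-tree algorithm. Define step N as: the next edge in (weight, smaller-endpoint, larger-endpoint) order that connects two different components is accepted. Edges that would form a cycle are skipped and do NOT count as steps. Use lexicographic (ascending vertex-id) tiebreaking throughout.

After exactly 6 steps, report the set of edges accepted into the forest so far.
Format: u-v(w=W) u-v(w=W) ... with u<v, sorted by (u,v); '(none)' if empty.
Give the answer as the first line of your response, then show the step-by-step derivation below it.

0-2(w=6) 1-3(w=2) 2-6(w=1) 3-4(w=6) 4-6(w=6) 6-7(w=10)

step 1: add edge 2-6 (w=1); MST = {2-6(w=1)}
step 2: add edge 1-3 (w=2); MST = {1-3(w=2) 2-6(w=1)}
step 3: add edge 0-2 (w=6); MST = {0-2(w=6) 1-3(w=2) 2-6(w=1)}
step 4: add edge 3-4 (w=6); MST = {0-2(w=6) 1-3(w=2) 2-6(w=1) 3-4(w=6)}
step 5: add edge 4-6 (w=6); MST = {0-2(w=6) 1-3(w=2) 2-6(w=1) 3-4(w=6) 4-6(w=6)}
step 6: add edge 6-7 (w=10); MST = {0-2(w=6) 1-3(w=2) 2-6(w=1) 3-4(w=6) 4-6(w=6) 6-7(w=10)}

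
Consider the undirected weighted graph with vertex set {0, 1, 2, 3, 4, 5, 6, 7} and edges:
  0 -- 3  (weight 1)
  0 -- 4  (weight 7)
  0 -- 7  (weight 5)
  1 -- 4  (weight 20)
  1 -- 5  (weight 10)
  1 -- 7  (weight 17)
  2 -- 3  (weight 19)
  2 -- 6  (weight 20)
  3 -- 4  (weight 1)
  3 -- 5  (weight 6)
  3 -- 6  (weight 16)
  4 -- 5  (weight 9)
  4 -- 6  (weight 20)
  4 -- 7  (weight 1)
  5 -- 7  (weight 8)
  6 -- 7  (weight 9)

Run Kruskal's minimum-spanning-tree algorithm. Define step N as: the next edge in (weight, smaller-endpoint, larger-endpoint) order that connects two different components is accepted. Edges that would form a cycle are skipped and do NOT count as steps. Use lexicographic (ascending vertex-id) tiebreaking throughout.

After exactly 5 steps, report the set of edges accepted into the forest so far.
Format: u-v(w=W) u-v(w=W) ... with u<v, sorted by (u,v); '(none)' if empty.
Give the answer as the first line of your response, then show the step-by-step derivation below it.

0-3(w=1) 3-4(w=1) 3-5(w=6) 4-7(w=1) 6-7(w=9)

step 1: add edge 0-3 (w=1); MST = {0-3(w=1)}
step 2: add edge 3-4 (w=1); MST = {0-3(w=1) 3-4(w=1)}
step 3: add edge 4-7 (w=1); MST = {0-3(w=1) 3-4(w=1) 4-7(w=1)}
step 4: add edge 3-5 (w=6); MST = {0-3(w=1) 3-4(w=1) 3-5(w=6) 4-7(w=1)}
step 5: add edge 6-7 (w=9); MST = {0-3(w=1) 3-4(w=1) 3-5(w=6) 4-7(w=1) 6-7(w=9)}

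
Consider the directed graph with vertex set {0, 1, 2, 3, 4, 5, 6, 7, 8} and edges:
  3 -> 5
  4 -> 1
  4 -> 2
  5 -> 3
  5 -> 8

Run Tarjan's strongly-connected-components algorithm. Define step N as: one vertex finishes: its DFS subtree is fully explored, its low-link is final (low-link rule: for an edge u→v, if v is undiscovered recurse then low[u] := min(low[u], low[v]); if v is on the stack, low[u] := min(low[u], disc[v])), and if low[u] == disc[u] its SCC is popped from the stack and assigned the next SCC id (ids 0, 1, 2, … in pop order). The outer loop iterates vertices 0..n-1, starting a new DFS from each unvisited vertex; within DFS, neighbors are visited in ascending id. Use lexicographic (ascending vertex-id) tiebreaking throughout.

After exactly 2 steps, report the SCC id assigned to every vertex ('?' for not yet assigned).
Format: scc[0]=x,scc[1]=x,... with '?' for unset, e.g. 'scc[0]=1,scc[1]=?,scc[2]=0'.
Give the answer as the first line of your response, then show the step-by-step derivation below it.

scc[0]=0,scc[1]=1,scc[2]=?,scc[3]=?,scc[4]=?,scc[5]=?,scc[6]=?,scc[7]=?,scc[8]=?

step 1: low=(low[0]=0,low[1]=?,low[2]=?,low[3]=?,low[4]=?,low[5]=?,low[6]=?,low[7]=?,low[8]=?); scc=(scc[0]=0,scc[1]=?,scc[2]=?,scc[3]=?,scc[4]=?,scc[5]=?,scc[6]=?,scc[7]=?,scc[8]=?)
step 2: low=(low[0]=0,low[1]=1,low[2]=?,low[3]=?,low[4]=?,low[5]=?,low[6]=?,low[7]=?,low[8]=?); scc=(scc[0]=0,scc[1]=1,scc[2]=?,scc[3]=?,scc[4]=?,scc[5]=?,scc[6]=?,scc[7]=?,scc[8]=?)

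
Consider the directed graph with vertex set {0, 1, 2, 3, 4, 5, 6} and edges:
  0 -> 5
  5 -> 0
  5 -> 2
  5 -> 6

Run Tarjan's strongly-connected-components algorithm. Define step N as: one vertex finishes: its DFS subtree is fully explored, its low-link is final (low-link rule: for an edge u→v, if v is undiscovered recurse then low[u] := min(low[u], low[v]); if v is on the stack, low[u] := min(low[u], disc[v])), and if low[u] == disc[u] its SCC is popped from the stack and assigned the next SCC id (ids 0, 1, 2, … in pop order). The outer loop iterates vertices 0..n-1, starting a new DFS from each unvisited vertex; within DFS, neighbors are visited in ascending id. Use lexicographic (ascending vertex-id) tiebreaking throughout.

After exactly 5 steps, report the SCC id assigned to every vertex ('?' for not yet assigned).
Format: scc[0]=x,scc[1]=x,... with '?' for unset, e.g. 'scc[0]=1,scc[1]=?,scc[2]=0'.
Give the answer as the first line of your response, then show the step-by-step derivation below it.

scc[0]=2,scc[1]=3,scc[2]=0,scc[3]=?,scc[4]=?,scc[5]=2,scc[6]=1

step 1: low=(low[0]=0,low[1]=?,low[2]=2,low[3]=?,low[4]=?,low[5]=0,low[6]=?); scc=(scc[0]=?,scc[1]=?,scc[2]=0,scc[3]=?,scc[4]=?,scc[5]=?,scc[6]=?)
step 2: low=(low[0]=0,low[1]=?,low[2]=2,low[3]=?,low[4]=?,low[5]=0,low[6]=3); scc=(scc[0]=?,scc[1]=?,scc[2]=0,scc[3]=?,scc[4]=?,scc[5]=?,scc[6]=1)
step 3: low=(low[0]=0,low[1]=?,low[2]=2,low[3]=?,low[4]=?,low[5]=0,low[6]=3); scc=(scc[0]=?,scc[1]=?,scc[2]=0,scc[3]=?,scc[4]=?,scc[5]=?,scc[6]=1)
step 4: low=(low[0]=0,low[1]=?,low[2]=2,low[3]=?,low[4]=?,low[5]=0,low[6]=3); scc=(scc[0]=2,scc[1]=?,scc[2]=0,scc[3]=?,scc[4]=?,scc[5]=2,scc[6]=1)
step 5: low=(low[0]=0,low[1]=4,low[2]=2,low[3]=?,low[4]=?,low[5]=0,low[6]=3); scc=(scc[0]=2,scc[1]=3,scc[2]=0,scc[3]=?,scc[4]=?,scc[5]=2,scc[6]=1)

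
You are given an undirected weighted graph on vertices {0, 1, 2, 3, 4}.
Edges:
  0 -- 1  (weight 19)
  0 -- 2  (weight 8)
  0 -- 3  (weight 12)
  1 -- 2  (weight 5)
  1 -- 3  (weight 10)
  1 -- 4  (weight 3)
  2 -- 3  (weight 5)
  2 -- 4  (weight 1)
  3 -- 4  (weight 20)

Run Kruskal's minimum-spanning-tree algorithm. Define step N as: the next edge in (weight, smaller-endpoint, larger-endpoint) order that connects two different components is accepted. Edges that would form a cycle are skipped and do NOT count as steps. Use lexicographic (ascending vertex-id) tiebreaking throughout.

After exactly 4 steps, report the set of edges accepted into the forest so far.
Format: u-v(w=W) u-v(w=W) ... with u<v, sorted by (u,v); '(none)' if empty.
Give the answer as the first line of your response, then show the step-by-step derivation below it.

0-2(w=8) 1-4(w=3) 2-3(w=5) 2-4(w=1)

step 1: add edge 2-4 (w=1); MST = {2-4(w=1)}
step 2: add edge 1-4 (w=3); MST = {1-4(w=3) 2-4(w=1)}
step 3: add edge 2-3 (w=5); MST = {1-4(w=3) 2-3(w=5) 2-4(w=1)}
step 4: add edge 0-2 (w=8); MST = {0-2(w=8) 1-4(w=3) 2-3(w=5) 2-4(w=1)}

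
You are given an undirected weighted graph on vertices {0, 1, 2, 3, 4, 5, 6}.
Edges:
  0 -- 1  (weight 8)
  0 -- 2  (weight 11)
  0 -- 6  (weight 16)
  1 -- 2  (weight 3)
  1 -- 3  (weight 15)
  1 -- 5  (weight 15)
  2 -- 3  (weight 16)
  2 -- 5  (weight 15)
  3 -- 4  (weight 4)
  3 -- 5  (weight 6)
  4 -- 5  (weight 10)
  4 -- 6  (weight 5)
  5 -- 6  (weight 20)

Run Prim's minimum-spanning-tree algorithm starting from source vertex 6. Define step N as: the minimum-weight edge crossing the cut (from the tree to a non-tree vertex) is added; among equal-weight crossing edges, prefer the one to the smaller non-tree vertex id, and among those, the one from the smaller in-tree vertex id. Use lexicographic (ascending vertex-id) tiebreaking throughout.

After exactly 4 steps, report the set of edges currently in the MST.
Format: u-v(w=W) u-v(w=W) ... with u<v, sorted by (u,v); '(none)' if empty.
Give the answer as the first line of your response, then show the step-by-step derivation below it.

1-3(w=15) 3-4(w=4) 3-5(w=6) 4-6(w=5)

step 1: add edge 4-6 (w=5); MST = {4-6(w=5)}
step 2: add edge 3-4 (w=4); MST = {3-4(w=4) 4-6(w=5)}
step 3: add edge 3-5 (w=6); MST = {3-4(w=4) 3-5(w=6) 4-6(w=5)}
step 4: add edge 1-3 (w=15); MST = {1-3(w=15) 3-4(w=4) 3-5(w=6) 4-6(w=5)}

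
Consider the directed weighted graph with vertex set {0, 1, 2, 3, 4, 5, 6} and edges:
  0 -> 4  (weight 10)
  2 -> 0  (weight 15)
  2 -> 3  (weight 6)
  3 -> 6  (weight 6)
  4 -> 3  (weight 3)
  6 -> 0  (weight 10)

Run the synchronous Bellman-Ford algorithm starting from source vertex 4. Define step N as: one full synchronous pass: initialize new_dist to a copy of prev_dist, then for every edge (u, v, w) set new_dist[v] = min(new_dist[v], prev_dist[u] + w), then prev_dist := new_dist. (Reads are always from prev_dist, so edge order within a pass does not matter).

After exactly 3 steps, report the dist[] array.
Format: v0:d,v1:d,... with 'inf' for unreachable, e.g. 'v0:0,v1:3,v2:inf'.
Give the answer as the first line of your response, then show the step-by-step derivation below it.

v0:19,v1:inf,v2:inf,v3:3,v4:0,v5:inf,v6:9

step 1: dist = v0:inf,v1:inf,v2:inf,v3:3,v4:0,v5:inf,v6:inf
step 2: dist = v0:inf,v1:inf,v2:inf,v3:3,v4:0,v5:inf,v6:9
step 3: dist = v0:19,v1:inf,v2:inf,v3:3,v4:0,v5:inf,v6:9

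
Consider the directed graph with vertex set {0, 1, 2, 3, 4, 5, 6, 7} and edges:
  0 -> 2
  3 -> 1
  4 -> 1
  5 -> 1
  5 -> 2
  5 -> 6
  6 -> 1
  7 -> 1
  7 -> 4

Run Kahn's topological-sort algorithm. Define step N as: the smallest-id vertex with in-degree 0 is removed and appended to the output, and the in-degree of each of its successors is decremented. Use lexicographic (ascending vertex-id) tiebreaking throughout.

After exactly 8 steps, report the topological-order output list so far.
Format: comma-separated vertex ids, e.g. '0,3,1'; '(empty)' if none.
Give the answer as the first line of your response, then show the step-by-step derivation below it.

0,3,5,2,6,7,4,1

step 1: output 0; order=[0]; indeg=(0,5,1,0,1,0,1,0)
step 2: output 3; order=[0,3]; indeg=(0,4,1,0,1,0,1,0)
step 3: output 5; order=[0,3,5]; indeg=(0,3,0,0,1,0,0,0)
step 4: output 2; order=[0,3,5,2]; indeg=(0,3,0,0,1,0,0,0)
step 5: output 6; order=[0,3,5,2,6]; indeg=(0,2,0,0,1,0,0,0)
step 6: output 7; order=[0,3,5,2,6,7]; indeg=(0,1,0,0,0,0,0,0)
step 7: output 4; order=[0,3,5,2,6,7,4]; indeg=(0,0,0,0,0,0,0,0)
step 8: output 1; order=[0,3,5,2,6,7,4,1]; indeg=(0,0,0,0,0,0,0,0)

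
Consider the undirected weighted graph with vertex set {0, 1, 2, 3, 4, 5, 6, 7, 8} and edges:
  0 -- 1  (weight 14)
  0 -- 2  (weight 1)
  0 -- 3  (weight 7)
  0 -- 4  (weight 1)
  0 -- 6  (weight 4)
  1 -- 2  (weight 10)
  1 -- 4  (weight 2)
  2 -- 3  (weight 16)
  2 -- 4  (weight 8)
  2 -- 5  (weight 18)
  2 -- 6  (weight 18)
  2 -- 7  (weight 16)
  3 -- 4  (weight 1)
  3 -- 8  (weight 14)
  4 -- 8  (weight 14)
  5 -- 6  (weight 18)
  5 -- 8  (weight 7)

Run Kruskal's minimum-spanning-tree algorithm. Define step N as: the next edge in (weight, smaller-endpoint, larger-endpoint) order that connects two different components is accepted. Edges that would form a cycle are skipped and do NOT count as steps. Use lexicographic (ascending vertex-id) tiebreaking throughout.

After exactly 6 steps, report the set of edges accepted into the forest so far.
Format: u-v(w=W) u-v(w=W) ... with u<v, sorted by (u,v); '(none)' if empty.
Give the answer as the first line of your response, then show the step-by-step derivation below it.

0-2(w=1) 0-4(w=1) 0-6(w=4) 1-4(w=2) 3-4(w=1) 5-8(w=7)

step 1: add edge 0-2 (w=1); MST = {0-2(w=1)}
step 2: add edge 0-4 (w=1); MST = {0-2(w=1) 0-4(w=1)}
step 3: add edge 3-4 (w=1); MST = {0-2(w=1) 0-4(w=1) 3-4(w=1)}
step 4: add edge 1-4 (w=2); MST = {0-2(w=1) 0-4(w=1) 1-4(w=2) 3-4(w=1)}
step 5: add edge 0-6 (w=4); MST = {0-2(w=1) 0-4(w=1) 0-6(w=4) 1-4(w=2) 3-4(w=1)}
step 6: add edge 5-8 (w=7); MST = {0-2(w=1) 0-4(w=1) 0-6(w=4) 1-4(w=2) 3-4(w=1) 5-8(w=7)}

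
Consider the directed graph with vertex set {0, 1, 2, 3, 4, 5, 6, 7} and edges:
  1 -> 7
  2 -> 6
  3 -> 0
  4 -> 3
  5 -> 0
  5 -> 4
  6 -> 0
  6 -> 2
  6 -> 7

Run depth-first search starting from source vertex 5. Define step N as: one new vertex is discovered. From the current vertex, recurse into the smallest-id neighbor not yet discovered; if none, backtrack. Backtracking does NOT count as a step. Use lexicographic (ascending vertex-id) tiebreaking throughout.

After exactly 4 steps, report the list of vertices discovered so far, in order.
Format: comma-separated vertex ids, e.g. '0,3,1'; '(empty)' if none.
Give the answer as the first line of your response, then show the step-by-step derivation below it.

5,0,4,3

step 1: discover 5; path=5; order=5
step 2: discover 0; path=5>0; order=5,0
step 3: discover 4; path=5>4; order=5,0,4
step 4: discover 3; path=5>4>3; order=5,0,4,3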